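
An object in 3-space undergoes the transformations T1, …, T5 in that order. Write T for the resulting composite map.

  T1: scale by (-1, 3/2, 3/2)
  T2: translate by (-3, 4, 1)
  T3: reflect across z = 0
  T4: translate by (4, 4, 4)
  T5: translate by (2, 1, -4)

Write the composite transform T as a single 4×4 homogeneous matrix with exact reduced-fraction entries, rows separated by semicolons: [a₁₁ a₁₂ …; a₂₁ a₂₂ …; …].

T = [-1 0 0 3; 0 3/2 0 9; 0 0 -3/2 -1; 0 0 0 1]

T1 = [-1 0 0 0; 0 3/2 0 0; 0 0 3/2 0; 0 0 0 1]
T2·T1 = [-1 0 0 -3; 0 3/2 0 4; 0 0 3/2 1; 0 0 0 1]
T3·…·T1 = [-1 0 0 -3; 0 3/2 0 4; 0 0 -3/2 -1; 0 0 0 1]
T4·…·T1 = [-1 0 0 1; 0 3/2 0 8; 0 0 -3/2 3; 0 0 0 1]
T5·…·T1 = [-1 0 0 3; 0 3/2 0 9; 0 0 -3/2 -1; 0 0 0 1]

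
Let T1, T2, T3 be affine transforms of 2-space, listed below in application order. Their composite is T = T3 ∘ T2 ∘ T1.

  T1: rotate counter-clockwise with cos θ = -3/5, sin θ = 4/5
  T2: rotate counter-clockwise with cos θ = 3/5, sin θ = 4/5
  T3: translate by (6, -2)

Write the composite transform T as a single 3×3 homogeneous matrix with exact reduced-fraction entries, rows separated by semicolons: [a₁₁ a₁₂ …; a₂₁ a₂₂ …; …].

T = [-1 0 6; 0 -1 -2; 0 0 1]

T1 = [-3/5 -4/5 0; 4/5 -3/5 0; 0 0 1]
T2·T1 = [-1 0 0; 0 -1 0; 0 0 1]
T3·…·T1 = [-1 0 6; 0 -1 -2; 0 0 1]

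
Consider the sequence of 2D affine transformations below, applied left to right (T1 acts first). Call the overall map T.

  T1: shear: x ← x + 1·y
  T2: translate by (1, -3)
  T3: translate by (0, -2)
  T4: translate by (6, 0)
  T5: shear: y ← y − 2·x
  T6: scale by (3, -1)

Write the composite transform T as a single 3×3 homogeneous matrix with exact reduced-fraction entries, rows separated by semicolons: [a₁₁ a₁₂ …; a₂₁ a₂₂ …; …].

T1 = [1 1 0; 0 1 0; 0 0 1]
T2·T1 = [1 1 1; 0 1 -3; 0 0 1]
T3·…·T1 = [1 1 1; 0 1 -5; 0 0 1]
T4·…·T1 = [1 1 7; 0 1 -5; 0 0 1]
T5·…·T1 = [1 1 7; -2 -1 -19; 0 0 1]
T6·…·T1 = [3 3 21; 2 1 19; 0 0 1]

T = [3 3 21; 2 1 19; 0 0 1]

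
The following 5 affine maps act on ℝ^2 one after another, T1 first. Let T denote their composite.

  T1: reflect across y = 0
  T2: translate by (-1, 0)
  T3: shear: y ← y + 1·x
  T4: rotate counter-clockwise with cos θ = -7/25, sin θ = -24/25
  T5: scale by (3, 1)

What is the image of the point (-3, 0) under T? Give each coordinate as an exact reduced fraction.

T1 reflect across y = 0: (-3, 0) → (-3, 0)
T2 translate by (-1, 0): (-3, 0) → (-4, 0)
T3 shear: y ← y + 1·x: (-4, 0) → (-4, -4)
T4 rotate counter-clockwise with cos θ = -7/25, sin θ = -24/25: (-4, -4) → (-68/25, 124/25)
T5 scale by (3, 1): (-68/25, 124/25) → (-204/25, 124/25)

T(p) = (-204/25, 124/25)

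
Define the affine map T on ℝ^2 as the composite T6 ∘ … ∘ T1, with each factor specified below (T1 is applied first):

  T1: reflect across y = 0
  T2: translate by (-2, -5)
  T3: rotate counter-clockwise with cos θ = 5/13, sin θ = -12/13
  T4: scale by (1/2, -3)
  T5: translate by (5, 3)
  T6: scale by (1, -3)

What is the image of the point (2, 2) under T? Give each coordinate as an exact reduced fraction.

T(p) = (23/13, -432/13)

T1 reflect across y = 0: (2, 2) → (2, -2)
T2 translate by (-2, -5): (2, -2) → (0, -7)
T3 rotate counter-clockwise with cos θ = 5/13, sin θ = -12/13: (0, -7) → (-84/13, -35/13)
T4 scale by (1/2, -3): (-84/13, -35/13) → (-42/13, 105/13)
T5 translate by (5, 3): (-42/13, 105/13) → (23/13, 144/13)
T6 scale by (1, -3): (23/13, 144/13) → (23/13, -432/13)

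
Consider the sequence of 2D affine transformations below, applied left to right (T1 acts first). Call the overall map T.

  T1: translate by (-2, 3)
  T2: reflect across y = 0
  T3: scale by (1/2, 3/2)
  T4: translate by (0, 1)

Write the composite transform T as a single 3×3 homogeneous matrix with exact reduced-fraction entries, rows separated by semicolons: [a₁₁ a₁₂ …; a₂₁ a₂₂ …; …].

T = [1/2 0 -1; 0 -3/2 -7/2; 0 0 1]

T1 = [1 0 -2; 0 1 3; 0 0 1]
T2·T1 = [1 0 -2; 0 -1 -3; 0 0 1]
T3·…·T1 = [1/2 0 -1; 0 -3/2 -9/2; 0 0 1]
T4·…·T1 = [1/2 0 -1; 0 -3/2 -7/2; 0 0 1]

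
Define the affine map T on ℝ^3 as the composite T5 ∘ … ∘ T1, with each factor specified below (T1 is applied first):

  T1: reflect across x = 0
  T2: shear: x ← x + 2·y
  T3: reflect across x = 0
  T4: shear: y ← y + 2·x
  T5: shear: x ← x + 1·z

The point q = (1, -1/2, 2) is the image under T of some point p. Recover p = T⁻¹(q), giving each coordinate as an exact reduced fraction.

T1 = [-1 0 0 0; 0 1 0 0; 0 0 1 0; 0 0 0 1]
T2·T1 = [-1 2 0 0; 0 1 0 0; 0 0 1 0; 0 0 0 1]
T3·…·T1 = [1 -2 0 0; 0 1 0 0; 0 0 1 0; 0 0 0 1]
T4·…·T1 = [1 -2 0 0; 2 -3 0 0; 0 0 1 0; 0 0 0 1]
T5·…·T1 = [1 -2 1 0; 2 -3 0 0; 0 0 1 0; 0 0 0 1]
det M = 1; M⁻¹ = [-3 2 3 0; -2 1 2 0; 0 0 1 0; 0 0 0 1]
M⁻¹ · (1, -1/2, 2)ᵀ = (2, 3/2, 2)ᵀ

p = (2, 3/2, 2)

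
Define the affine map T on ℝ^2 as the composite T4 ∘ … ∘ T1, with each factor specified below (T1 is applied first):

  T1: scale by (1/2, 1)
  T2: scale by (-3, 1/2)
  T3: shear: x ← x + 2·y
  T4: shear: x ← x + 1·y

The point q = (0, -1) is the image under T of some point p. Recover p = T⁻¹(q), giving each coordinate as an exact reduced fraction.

p = (-2, -2)

T1 = [1/2 0 0; 0 1 0; 0 0 1]
T2·T1 = [-3/2 0 0; 0 1/2 0; 0 0 1]
T3·…·T1 = [-3/2 1 0; 0 1/2 0; 0 0 1]
T4·…·T1 = [-3/2 3/2 0; 0 1/2 0; 0 0 1]
det M = -3/4; M⁻¹ = [-2/3 2 0; 0 2 0; 0 0 1]
M⁻¹ · (0, -1)ᵀ = (-2, -2)ᵀ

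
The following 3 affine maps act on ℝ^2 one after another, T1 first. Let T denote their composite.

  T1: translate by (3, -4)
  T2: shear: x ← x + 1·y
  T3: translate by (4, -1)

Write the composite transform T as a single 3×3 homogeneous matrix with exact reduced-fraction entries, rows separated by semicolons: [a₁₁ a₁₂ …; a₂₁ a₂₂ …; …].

T = [1 1 3; 0 1 -5; 0 0 1]

T1 = [1 0 3; 0 1 -4; 0 0 1]
T2·T1 = [1 1 -1; 0 1 -4; 0 0 1]
T3·…·T1 = [1 1 3; 0 1 -5; 0 0 1]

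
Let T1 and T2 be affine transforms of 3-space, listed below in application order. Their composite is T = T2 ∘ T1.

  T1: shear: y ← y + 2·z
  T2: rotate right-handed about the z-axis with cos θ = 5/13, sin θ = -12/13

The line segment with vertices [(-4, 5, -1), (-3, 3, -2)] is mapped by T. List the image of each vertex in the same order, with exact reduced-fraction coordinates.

image vertices: (16/13, 63/13, -1), (-27/13, 31/13, -2)

T1 shear: y ← y + 2·z: (-4, 5, -1) → (-4, 3, -1); (-3, 3, -2) → (-3, -1, -2)
T2 rotate right-handed about the z-axis with cos θ = 5/13, sin θ = -12/13: (-4, 3, -1) → (16/13, 63/13, -1); (-3, -1, -2) → (-27/13, 31/13, -2)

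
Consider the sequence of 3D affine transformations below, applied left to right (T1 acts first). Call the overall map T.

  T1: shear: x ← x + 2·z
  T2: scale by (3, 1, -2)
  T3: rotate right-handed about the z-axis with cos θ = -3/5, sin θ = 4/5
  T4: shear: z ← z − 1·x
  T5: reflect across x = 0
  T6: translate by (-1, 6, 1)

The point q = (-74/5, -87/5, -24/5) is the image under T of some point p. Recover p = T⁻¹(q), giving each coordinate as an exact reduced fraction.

p = (-1, 3, -4)

T1 = [1 0 2 0; 0 1 0 0; 0 0 1 0; 0 0 0 1]
T2·T1 = [3 0 6 0; 0 1 0 0; 0 0 -2 0; 0 0 0 1]
T3·…·T1 = [-9/5 -4/5 -18/5 0; 12/5 -3/5 24/5 0; 0 0 -2 0; 0 0 0 1]
T4·…·T1 = [-9/5 -4/5 -18/5 0; 12/5 -3/5 24/5 0; 9/5 4/5 8/5 0; 0 0 0 1]
T5·…·T1 = [9/5 4/5 18/5 0; 12/5 -3/5 24/5 0; 9/5 4/5 8/5 0; 0 0 0 1]
T6·…·T1 = [9/5 4/5 18/5 -1; 12/5 -3/5 24/5 6; 9/5 4/5 8/5 1; 0 0 0 1]
det M = 6; M⁻¹ = [-4/5 4/15 1 -17/5; 4/5 -3/5 0 22/5; 1/2 0 -1/2 1; 0 0 0 1]
M⁻¹ · (-74/5, -87/5, -24/5)ᵀ = (-1, 3, -4)ᵀ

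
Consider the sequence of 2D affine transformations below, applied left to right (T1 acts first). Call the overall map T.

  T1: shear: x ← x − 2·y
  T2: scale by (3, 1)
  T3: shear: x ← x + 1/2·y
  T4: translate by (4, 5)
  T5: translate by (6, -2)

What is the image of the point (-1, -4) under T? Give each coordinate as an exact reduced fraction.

T(p) = (29, -1)

T1 shear: x ← x − 2·y: (-1, -4) → (7, -4)
T2 scale by (3, 1): (7, -4) → (21, -4)
T3 shear: x ← x + 1/2·y: (21, -4) → (19, -4)
T4 translate by (4, 5): (19, -4) → (23, 1)
T5 translate by (6, -2): (23, 1) → (29, -1)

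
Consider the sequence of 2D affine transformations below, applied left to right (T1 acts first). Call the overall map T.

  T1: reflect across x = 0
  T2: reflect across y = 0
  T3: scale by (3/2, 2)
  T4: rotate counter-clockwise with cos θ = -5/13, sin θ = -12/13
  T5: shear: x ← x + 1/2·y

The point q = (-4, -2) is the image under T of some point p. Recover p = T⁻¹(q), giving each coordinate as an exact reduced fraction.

T1 = [-1 0 0; 0 1 0; 0 0 1]
T2·T1 = [-1 0 0; 0 -1 0; 0 0 1]
T3·…·T1 = [-3/2 0 0; 0 -2 0; 0 0 1]
T4·…·T1 = [15/26 -24/13 0; 18/13 10/13 0; 0 0 1]
T5·…·T1 = [33/26 -19/13 0; 18/13 10/13 0; 0 0 1]
det M = 3; M⁻¹ = [10/39 19/39 0; -6/13 11/26 0; 0 0 1]
M⁻¹ · (-4, -2)ᵀ = (-2, 1)ᵀ

p = (-2, 1)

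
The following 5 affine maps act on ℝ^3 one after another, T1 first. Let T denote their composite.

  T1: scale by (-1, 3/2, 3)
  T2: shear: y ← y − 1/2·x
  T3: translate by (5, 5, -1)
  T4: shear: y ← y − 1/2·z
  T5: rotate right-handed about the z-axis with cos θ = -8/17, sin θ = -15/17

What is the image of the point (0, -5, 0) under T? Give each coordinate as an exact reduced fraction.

T(p) = (-70/17, -59/17, -1)

T1 scale by (-1, 3/2, 3): (0, -5, 0) → (0, -15/2, 0)
T2 shear: y ← y − 1/2·x: (0, -15/2, 0) → (0, -15/2, 0)
T3 translate by (5, 5, -1): (0, -15/2, 0) → (5, -5/2, -1)
T4 shear: y ← y − 1/2·z: (5, -5/2, -1) → (5, -2, -1)
T5 rotate right-handed about the z-axis with cos θ = -8/17, sin θ = -15/17: (5, -2, -1) → (-70/17, -59/17, -1)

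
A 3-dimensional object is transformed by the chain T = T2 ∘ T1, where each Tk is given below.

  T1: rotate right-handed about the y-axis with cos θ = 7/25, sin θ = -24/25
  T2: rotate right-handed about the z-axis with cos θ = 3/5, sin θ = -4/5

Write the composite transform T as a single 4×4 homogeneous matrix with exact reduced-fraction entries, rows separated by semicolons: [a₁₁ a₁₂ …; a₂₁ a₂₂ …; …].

T = [21/125 4/5 -72/125 0; -28/125 3/5 96/125 0; 24/25 0 7/25 0; 0 0 0 1]

T1 = [7/25 0 -24/25 0; 0 1 0 0; 24/25 0 7/25 0; 0 0 0 1]
T2·T1 = [21/125 4/5 -72/125 0; -28/125 3/5 96/125 0; 24/25 0 7/25 0; 0 0 0 1]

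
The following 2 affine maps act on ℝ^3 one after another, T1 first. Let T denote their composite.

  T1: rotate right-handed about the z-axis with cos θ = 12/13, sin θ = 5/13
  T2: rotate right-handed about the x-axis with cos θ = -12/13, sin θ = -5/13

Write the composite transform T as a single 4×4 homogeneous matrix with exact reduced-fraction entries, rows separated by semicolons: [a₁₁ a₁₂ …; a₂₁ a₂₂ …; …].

T1 = [12/13 -5/13 0 0; 5/13 12/13 0 0; 0 0 1 0; 0 0 0 1]
T2·T1 = [12/13 -5/13 0 0; -60/169 -144/169 5/13 0; -25/169 -60/169 -12/13 0; 0 0 0 1]

T = [12/13 -5/13 0 0; -60/169 -144/169 5/13 0; -25/169 -60/169 -12/13 0; 0 0 0 1]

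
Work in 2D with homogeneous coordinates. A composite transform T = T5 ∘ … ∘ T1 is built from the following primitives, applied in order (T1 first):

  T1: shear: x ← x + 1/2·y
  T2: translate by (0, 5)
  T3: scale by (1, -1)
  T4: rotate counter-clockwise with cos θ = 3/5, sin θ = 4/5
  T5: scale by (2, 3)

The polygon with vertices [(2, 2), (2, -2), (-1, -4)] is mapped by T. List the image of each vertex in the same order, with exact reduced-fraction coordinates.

image vertices: (74/5, -27/5), (6, -3), (-2, -9)

T1 shear: x ← x + 1/2·y: (2, 2) → (3, 2); (2, -2) → (1, -2); (-1, -4) → (-3, -4)
T2 translate by (0, 5): (3, 2) → (3, 7); (1, -2) → (1, 3); (-3, -4) → (-3, 1)
T3 scale by (1, -1): (3, 7) → (3, -7); (1, 3) → (1, -3); (-3, 1) → (-3, -1)
T4 rotate counter-clockwise with cos θ = 3/5, sin θ = 4/5: (3, -7) → (37/5, -9/5); (1, -3) → (3, -1); (-3, -1) → (-1, -3)
T5 scale by (2, 3): (37/5, -9/5) → (74/5, -27/5); (3, -1) → (6, -3); (-1, -3) → (-2, -9)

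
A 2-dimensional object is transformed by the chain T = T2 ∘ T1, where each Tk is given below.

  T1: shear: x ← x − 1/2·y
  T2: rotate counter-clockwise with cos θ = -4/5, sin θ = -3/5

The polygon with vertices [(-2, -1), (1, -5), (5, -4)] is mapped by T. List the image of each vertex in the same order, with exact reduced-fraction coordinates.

T1 shear: x ← x − 1/2·y: (-2, -1) → (-3/2, -1); (1, -5) → (7/2, -5); (5, -4) → (7, -4)
T2 rotate counter-clockwise with cos θ = -4/5, sin θ = -3/5: (-3/2, -1) → (3/5, 17/10); (7/2, -5) → (-29/5, 19/10); (7, -4) → (-8, -1)

image vertices: (3/5, 17/10), (-29/5, 19/10), (-8, -1)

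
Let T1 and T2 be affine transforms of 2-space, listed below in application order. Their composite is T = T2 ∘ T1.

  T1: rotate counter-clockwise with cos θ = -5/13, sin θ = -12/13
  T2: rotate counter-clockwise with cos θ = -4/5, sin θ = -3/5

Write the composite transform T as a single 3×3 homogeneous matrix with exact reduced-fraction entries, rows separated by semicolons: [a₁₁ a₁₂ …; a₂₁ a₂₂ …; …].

T = [-16/65 -63/65 0; 63/65 -16/65 0; 0 0 1]

T1 = [-5/13 12/13 0; -12/13 -5/13 0; 0 0 1]
T2·T1 = [-16/65 -63/65 0; 63/65 -16/65 0; 0 0 1]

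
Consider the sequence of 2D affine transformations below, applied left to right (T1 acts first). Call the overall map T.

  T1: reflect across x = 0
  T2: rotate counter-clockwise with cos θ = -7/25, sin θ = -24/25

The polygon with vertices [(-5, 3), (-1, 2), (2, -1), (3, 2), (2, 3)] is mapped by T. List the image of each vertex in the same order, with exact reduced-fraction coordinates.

T1 reflect across x = 0: (-5, 3) → (5, 3); (-1, 2) → (1, 2); (2, -1) → (-2, -1); (3, 2) → (-3, 2); (2, 3) → (-2, 3)
T2 rotate counter-clockwise with cos θ = -7/25, sin θ = -24/25: (5, 3) → (37/25, -141/25); (1, 2) → (41/25, -38/25); (-2, -1) → (-2/5, 11/5); (-3, 2) → (69/25, 58/25); (-2, 3) → (86/25, 27/25)

image vertices: (37/25, -141/25), (41/25, -38/25), (-2/5, 11/5), (69/25, 58/25), (86/25, 27/25)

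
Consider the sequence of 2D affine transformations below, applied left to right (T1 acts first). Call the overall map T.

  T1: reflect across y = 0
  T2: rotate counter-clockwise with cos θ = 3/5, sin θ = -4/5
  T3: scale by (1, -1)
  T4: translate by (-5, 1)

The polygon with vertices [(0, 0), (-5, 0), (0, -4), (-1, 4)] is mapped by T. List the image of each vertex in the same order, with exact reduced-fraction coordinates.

T1 reflect across y = 0: (0, 0) → (0, 0); (-5, 0) → (-5, 0); (0, -4) → (0, 4); (-1, 4) → (-1, -4)
T2 rotate counter-clockwise with cos θ = 3/5, sin θ = -4/5: (0, 0) → (0, 0); (-5, 0) → (-3, 4); (0, 4) → (16/5, 12/5); (-1, -4) → (-19/5, -8/5)
T3 scale by (1, -1): (0, 0) → (0, 0); (-3, 4) → (-3, -4); (16/5, 12/5) → (16/5, -12/5); (-19/5, -8/5) → (-19/5, 8/5)
T4 translate by (-5, 1): (0, 0) → (-5, 1); (-3, -4) → (-8, -3); (16/5, -12/5) → (-9/5, -7/5); (-19/5, 8/5) → (-44/5, 13/5)

image vertices: (-5, 1), (-8, -3), (-9/5, -7/5), (-44/5, 13/5)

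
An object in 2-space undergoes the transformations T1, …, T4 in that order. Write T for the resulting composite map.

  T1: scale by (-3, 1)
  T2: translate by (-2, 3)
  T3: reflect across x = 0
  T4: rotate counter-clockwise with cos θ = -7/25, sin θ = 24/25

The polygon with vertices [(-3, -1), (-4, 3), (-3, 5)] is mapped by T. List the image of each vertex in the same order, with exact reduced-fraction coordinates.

image vertices: (1/25, -182/25), (-74/25, -282/25), (-143/25, -224/25)

T1 scale by (-3, 1): (-3, -1) → (9, -1); (-4, 3) → (12, 3); (-3, 5) → (9, 5)
T2 translate by (-2, 3): (9, -1) → (7, 2); (12, 3) → (10, 6); (9, 5) → (7, 8)
T3 reflect across x = 0: (7, 2) → (-7, 2); (10, 6) → (-10, 6); (7, 8) → (-7, 8)
T4 rotate counter-clockwise with cos θ = -7/25, sin θ = 24/25: (-7, 2) → (1/25, -182/25); (-10, 6) → (-74/25, -282/25); (-7, 8) → (-143/25, -224/25)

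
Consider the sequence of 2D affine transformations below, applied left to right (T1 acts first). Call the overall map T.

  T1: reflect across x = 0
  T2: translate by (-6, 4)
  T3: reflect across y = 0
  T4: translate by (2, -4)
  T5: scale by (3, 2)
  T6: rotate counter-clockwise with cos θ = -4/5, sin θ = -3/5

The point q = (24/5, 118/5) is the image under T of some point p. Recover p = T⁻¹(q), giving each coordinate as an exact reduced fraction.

p = (2, 0)

T1 = [-1 0 0; 0 1 0; 0 0 1]
T2·T1 = [-1 0 -6; 0 1 4; 0 0 1]
T3·…·T1 = [-1 0 -6; 0 -1 -4; 0 0 1]
T4·…·T1 = [-1 0 -4; 0 -1 -8; 0 0 1]
T5·…·T1 = [-3 0 -12; 0 -2 -16; 0 0 1]
T6·…·T1 = [12/5 -6/5 0; 9/5 8/5 20; 0 0 1]
det M = 6; M⁻¹ = [4/15 1/5 -4; -3/10 2/5 -8; 0 0 1]
M⁻¹ · (24/5, 118/5)ᵀ = (2, 0)ᵀ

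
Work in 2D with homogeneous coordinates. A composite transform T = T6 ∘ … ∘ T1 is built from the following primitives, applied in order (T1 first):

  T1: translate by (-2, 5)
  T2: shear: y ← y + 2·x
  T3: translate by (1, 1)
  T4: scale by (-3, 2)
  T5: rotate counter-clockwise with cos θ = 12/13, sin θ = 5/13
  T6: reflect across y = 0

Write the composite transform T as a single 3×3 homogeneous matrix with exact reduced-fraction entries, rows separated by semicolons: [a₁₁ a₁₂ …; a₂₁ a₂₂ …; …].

T = [-56/13 -10/13 16/13; -33/13 -24/13 -63/13; 0 0 1]

T1 = [1 0 -2; 0 1 5; 0 0 1]
T2·T1 = [1 0 -2; 2 1 1; 0 0 1]
T3·…·T1 = [1 0 -1; 2 1 2; 0 0 1]
T4·…·T1 = [-3 0 3; 4 2 4; 0 0 1]
T5·…·T1 = [-56/13 -10/13 16/13; 33/13 24/13 63/13; 0 0 1]
T6·…·T1 = [-56/13 -10/13 16/13; -33/13 -24/13 -63/13; 0 0 1]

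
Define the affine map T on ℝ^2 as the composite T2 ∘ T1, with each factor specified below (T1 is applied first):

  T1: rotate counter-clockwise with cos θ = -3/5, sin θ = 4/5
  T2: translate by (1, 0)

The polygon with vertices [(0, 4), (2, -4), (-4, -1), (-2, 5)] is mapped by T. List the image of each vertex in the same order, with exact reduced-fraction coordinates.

T1 rotate counter-clockwise with cos θ = -3/5, sin θ = 4/5: (0, 4) → (-16/5, -12/5); (2, -4) → (2, 4); (-4, -1) → (16/5, -13/5); (-2, 5) → (-14/5, -23/5)
T2 translate by (1, 0): (-16/5, -12/5) → (-11/5, -12/5); (2, 4) → (3, 4); (16/5, -13/5) → (21/5, -13/5); (-14/5, -23/5) → (-9/5, -23/5)

image vertices: (-11/5, -12/5), (3, 4), (21/5, -13/5), (-9/5, -23/5)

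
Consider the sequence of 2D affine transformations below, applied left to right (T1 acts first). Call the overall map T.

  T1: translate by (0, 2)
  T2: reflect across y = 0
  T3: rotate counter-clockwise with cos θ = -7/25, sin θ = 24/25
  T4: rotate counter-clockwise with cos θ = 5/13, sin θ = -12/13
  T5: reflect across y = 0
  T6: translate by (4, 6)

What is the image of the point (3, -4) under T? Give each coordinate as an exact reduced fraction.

T1 translate by (0, 2): (3, -4) → (3, -2)
T2 reflect across y = 0: (3, -2) → (3, 2)
T3 rotate counter-clockwise with cos θ = -7/25, sin θ = 24/25: (3, 2) → (-69/25, 58/25)
T4 rotate counter-clockwise with cos θ = 5/13, sin θ = -12/13: (-69/25, 58/25) → (27/25, 86/25)
T5 reflect across y = 0: (27/25, 86/25) → (27/25, -86/25)
T6 translate by (4, 6): (27/25, -86/25) → (127/25, 64/25)

T(p) = (127/25, 64/25)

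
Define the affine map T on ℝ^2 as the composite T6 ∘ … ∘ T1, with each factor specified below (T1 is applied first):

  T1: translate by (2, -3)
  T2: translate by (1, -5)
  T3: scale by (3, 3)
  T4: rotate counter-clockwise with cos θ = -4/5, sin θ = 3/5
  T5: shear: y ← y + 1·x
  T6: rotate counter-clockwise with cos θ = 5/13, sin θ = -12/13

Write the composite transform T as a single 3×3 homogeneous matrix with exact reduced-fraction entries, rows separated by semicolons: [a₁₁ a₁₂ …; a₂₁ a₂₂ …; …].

T1 = [1 0 2; 0 1 -3; 0 0 1]
T2·T1 = [1 0 3; 0 1 -8; 0 0 1]
T3·…·T1 = [3 0 9; 0 3 -24; 0 0 1]
T4·…·T1 = [-12/5 -9/5 36/5; 9/5 -12/5 123/5; 0 0 1]
T5·…·T1 = [-12/5 -9/5 36/5; -3/5 -21/5 159/5; 0 0 1]
T6·…·T1 = [-96/65 -297/65 2088/65; 129/65 3/65 363/65; 0 0 1]

T = [-96/65 -297/65 2088/65; 129/65 3/65 363/65; 0 0 1]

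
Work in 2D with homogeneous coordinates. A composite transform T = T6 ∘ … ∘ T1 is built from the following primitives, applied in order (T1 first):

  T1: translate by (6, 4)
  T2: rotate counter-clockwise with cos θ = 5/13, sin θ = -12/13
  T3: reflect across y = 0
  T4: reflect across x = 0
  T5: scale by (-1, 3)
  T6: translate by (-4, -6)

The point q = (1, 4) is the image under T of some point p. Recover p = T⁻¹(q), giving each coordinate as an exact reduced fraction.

p = (-1, -2/3)

T1 = [1 0 6; 0 1 4; 0 0 1]
T2·T1 = [5/13 12/13 6; -12/13 5/13 -4; 0 0 1]
T3·…·T1 = [5/13 12/13 6; 12/13 -5/13 4; 0 0 1]
T4·…·T1 = [-5/13 -12/13 -6; 12/13 -5/13 4; 0 0 1]
T5·…·T1 = [5/13 12/13 6; 36/13 -15/13 12; 0 0 1]
T6·…·T1 = [5/13 12/13 2; 36/13 -15/13 6; 0 0 1]
det M = -3; M⁻¹ = [5/13 4/13 -34/13; 12/13 -5/39 -14/13; 0 0 1]
M⁻¹ · (1, 4)ᵀ = (-1, -2/3)ᵀ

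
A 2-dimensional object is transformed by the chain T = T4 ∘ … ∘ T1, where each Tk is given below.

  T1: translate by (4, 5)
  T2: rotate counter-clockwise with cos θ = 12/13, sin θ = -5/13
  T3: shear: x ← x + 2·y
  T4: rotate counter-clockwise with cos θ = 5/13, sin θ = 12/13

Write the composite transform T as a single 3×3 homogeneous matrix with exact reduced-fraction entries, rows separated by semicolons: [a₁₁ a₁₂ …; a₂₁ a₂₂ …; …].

T = [70/169 1/169 285/169; -1/169 408/169 2036/169; 0 0 1]

T1 = [1 0 4; 0 1 5; 0 0 1]
T2·T1 = [12/13 5/13 73/13; -5/13 12/13 40/13; 0 0 1]
T3·…·T1 = [2/13 29/13 153/13; -5/13 12/13 40/13; 0 0 1]
T4·…·T1 = [70/169 1/169 285/169; -1/169 408/169 2036/169; 0 0 1]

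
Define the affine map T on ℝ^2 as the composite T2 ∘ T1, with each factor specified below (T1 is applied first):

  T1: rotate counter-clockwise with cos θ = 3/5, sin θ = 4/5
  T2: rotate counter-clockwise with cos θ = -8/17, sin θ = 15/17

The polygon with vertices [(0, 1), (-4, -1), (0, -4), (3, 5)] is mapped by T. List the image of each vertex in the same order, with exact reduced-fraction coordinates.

T1 rotate counter-clockwise with cos θ = 3/5, sin θ = 4/5: (0, 1) → (-4/5, 3/5); (-4, -1) → (-8/5, -19/5); (0, -4) → (16/5, -12/5); (3, 5) → (-11/5, 27/5)
T2 rotate counter-clockwise with cos θ = -8/17, sin θ = 15/17: (-4/5, 3/5) → (-13/85, -84/85); (-8/5, -19/5) → (349/85, 32/85); (16/5, -12/5) → (52/85, 336/85); (-11/5, 27/5) → (-317/85, -381/85)

image vertices: (-13/85, -84/85), (349/85, 32/85), (52/85, 336/85), (-317/85, -381/85)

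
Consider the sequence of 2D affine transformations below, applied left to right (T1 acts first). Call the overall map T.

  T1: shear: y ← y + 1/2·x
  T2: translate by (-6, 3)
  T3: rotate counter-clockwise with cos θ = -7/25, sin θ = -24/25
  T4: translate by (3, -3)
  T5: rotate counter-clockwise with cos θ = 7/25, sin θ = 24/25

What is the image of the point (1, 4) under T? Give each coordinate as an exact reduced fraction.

T1 shear: y ← y + 1/2·x: (1, 4) → (1, 9/2)
T2 translate by (-6, 3): (1, 9/2) → (-5, 15/2)
T3 rotate counter-clockwise with cos θ = -7/25, sin θ = -24/25: (-5, 15/2) → (43/5, 27/10)
T4 translate by (3, -3): (43/5, 27/10) → (58/5, -3/10)
T5 rotate counter-clockwise with cos θ = 7/25, sin θ = 24/25: (58/5, -3/10) → (442/125, 2763/250)

T(p) = (442/125, 2763/250)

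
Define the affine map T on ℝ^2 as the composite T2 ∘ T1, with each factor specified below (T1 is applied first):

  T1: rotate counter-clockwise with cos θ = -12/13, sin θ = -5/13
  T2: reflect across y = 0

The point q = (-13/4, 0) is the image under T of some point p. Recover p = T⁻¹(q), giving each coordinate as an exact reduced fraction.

T1 = [-12/13 5/13 0; -5/13 -12/13 0; 0 0 1]
T2·T1 = [-12/13 5/13 0; 5/13 12/13 0; 0 0 1]
det M = -1; M⁻¹ = [-12/13 5/13 0; 5/13 12/13 0; 0 0 1]
M⁻¹ · (-13/4, 0)ᵀ = (3, -5/4)ᵀ

p = (3, -5/4)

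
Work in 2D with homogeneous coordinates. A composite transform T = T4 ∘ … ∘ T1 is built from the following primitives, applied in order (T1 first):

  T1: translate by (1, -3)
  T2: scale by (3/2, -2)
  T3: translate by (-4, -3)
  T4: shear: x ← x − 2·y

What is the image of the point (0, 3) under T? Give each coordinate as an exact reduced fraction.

T(p) = (7/2, -3)

T1 translate by (1, -3): (0, 3) → (1, 0)
T2 scale by (3/2, -2): (1, 0) → (3/2, 0)
T3 translate by (-4, -3): (3/2, 0) → (-5/2, -3)
T4 shear: x ← x − 2·y: (-5/2, -3) → (7/2, -3)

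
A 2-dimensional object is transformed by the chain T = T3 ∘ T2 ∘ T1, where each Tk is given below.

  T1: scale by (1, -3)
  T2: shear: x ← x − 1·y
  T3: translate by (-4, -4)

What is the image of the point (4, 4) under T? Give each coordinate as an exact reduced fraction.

T(p) = (12, -16)

T1 scale by (1, -3): (4, 4) → (4, -12)
T2 shear: x ← x − 1·y: (4, -12) → (16, -12)
T3 translate by (-4, -4): (16, -12) → (12, -16)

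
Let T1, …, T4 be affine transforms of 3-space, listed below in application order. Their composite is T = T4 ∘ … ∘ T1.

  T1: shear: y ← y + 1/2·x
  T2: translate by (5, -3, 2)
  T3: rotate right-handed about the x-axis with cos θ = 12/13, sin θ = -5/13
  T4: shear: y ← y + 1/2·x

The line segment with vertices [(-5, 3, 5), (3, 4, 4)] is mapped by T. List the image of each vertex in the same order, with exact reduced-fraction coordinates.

image vertices: (0, 5/13, 193/26), (8, 112/13, 119/26)

T1 shear: y ← y + 1/2·x: (-5, 3, 5) → (-5, 1/2, 5); (3, 4, 4) → (3, 11/2, 4)
T2 translate by (5, -3, 2): (-5, 1/2, 5) → (0, -5/2, 7); (3, 11/2, 4) → (8, 5/2, 6)
T3 rotate right-handed about the x-axis with cos θ = 12/13, sin θ = -5/13: (0, -5/2, 7) → (0, 5/13, 193/26); (8, 5/2, 6) → (8, 60/13, 119/26)
T4 shear: y ← y + 1/2·x: (0, 5/13, 193/26) → (0, 5/13, 193/26); (8, 60/13, 119/26) → (8, 112/13, 119/26)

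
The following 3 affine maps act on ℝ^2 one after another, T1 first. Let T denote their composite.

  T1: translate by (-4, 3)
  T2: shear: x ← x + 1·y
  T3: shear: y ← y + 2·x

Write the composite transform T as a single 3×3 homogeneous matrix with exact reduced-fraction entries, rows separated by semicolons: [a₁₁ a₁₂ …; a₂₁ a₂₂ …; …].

T = [1 1 -1; 2 3 1; 0 0 1]

T1 = [1 0 -4; 0 1 3; 0 0 1]
T2·T1 = [1 1 -1; 0 1 3; 0 0 1]
T3·…·T1 = [1 1 -1; 2 3 1; 0 0 1]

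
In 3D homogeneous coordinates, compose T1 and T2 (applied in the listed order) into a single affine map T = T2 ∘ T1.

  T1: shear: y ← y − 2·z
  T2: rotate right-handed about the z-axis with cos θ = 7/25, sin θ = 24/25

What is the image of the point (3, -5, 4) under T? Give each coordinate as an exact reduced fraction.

T(p) = (333/25, -19/25, 4)

T1 shear: y ← y − 2·z: (3, -5, 4) → (3, -13, 4)
T2 rotate right-handed about the z-axis with cos θ = 7/25, sin θ = 24/25: (3, -13, 4) → (333/25, -19/25, 4)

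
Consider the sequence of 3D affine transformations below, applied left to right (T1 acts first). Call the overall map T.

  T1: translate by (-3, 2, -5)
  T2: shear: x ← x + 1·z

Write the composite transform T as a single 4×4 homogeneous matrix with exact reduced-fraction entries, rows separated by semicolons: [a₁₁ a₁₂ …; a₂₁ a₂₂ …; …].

T1 = [1 0 0 -3; 0 1 0 2; 0 0 1 -5; 0 0 0 1]
T2·T1 = [1 0 1 -8; 0 1 0 2; 0 0 1 -5; 0 0 0 1]

T = [1 0 1 -8; 0 1 0 2; 0 0 1 -5; 0 0 0 1]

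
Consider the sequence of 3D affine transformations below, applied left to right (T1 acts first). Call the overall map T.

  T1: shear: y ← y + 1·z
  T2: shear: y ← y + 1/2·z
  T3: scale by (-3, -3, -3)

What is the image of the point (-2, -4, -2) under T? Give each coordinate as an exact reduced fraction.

T(p) = (6, 21, 6)

T1 shear: y ← y + 1·z: (-2, -4, -2) → (-2, -6, -2)
T2 shear: y ← y + 1/2·z: (-2, -6, -2) → (-2, -7, -2)
T3 scale by (-3, -3, -3): (-2, -7, -2) → (6, 21, 6)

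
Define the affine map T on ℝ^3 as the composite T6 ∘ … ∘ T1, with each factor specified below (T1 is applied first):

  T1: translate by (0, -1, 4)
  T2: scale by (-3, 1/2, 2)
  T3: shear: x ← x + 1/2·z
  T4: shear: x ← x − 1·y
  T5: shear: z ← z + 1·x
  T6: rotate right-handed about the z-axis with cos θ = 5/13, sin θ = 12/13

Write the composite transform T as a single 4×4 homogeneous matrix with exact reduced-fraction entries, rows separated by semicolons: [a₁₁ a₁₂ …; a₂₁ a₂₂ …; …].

T1 = [1 0 0 0; 0 1 0 -1; 0 0 1 4; 0 0 0 1]
T2·T1 = [-3 0 0 0; 0 1/2 0 -1/2; 0 0 2 8; 0 0 0 1]
T3·…·T1 = [-3 0 1 4; 0 1/2 0 -1/2; 0 0 2 8; 0 0 0 1]
T4·…·T1 = [-3 -1/2 1 9/2; 0 1/2 0 -1/2; 0 0 2 8; 0 0 0 1]
T5·…·T1 = [-3 -1/2 1 9/2; 0 1/2 0 -1/2; -3 -1/2 3 25/2; 0 0 0 1]
T6·…·T1 = [-15/13 -17/26 5/13 57/26; -36/13 -7/26 12/13 103/26; -3 -1/2 3 25/2; 0 0 0 1]

T = [-15/13 -17/26 5/13 57/26; -36/13 -7/26 12/13 103/26; -3 -1/2 3 25/2; 0 0 0 1]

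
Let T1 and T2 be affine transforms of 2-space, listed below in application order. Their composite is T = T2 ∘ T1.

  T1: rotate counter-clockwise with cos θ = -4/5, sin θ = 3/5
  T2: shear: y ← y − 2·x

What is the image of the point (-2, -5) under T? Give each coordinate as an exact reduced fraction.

T(p) = (23/5, -32/5)

T1 rotate counter-clockwise with cos θ = -4/5, sin θ = 3/5: (-2, -5) → (23/5, 14/5)
T2 shear: y ← y − 2·x: (23/5, 14/5) → (23/5, -32/5)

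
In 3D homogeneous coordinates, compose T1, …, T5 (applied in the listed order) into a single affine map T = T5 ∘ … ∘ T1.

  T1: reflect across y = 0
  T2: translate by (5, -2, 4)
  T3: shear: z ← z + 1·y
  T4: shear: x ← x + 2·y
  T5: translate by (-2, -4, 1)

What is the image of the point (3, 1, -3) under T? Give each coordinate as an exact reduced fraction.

T1 reflect across y = 0: (3, 1, -3) → (3, -1, -3)
T2 translate by (5, -2, 4): (3, -1, -3) → (8, -3, 1)
T3 shear: z ← z + 1·y: (8, -3, 1) → (8, -3, -2)
T4 shear: x ← x + 2·y: (8, -3, -2) → (2, -3, -2)
T5 translate by (-2, -4, 1): (2, -3, -2) → (0, -7, -1)

T(p) = (0, -7, -1)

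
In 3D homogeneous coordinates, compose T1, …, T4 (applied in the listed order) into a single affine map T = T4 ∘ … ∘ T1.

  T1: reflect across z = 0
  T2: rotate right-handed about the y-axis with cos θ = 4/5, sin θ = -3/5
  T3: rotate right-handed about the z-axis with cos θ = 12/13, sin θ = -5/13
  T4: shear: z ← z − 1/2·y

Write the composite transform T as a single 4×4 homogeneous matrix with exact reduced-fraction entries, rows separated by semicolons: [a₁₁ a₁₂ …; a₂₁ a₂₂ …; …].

T1 = [1 0 0 0; 0 1 0 0; 0 0 -1 0; 0 0 0 1]
T2·T1 = [4/5 0 3/5 0; 0 1 0 0; 3/5 0 -4/5 0; 0 0 0 1]
T3·…·T1 = [48/65 5/13 36/65 0; -4/13 12/13 -3/13 0; 3/5 0 -4/5 0; 0 0 0 1]
T4·…·T1 = [48/65 5/13 36/65 0; -4/13 12/13 -3/13 0; 49/65 -6/13 -89/130 0; 0 0 0 1]

T = [48/65 5/13 36/65 0; -4/13 12/13 -3/13 0; 49/65 -6/13 -89/130 0; 0 0 0 1]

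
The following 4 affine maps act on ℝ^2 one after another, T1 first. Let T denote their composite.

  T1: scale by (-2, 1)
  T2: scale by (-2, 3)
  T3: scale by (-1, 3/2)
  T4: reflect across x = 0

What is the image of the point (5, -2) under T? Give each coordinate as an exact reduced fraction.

T1 scale by (-2, 1): (5, -2) → (-10, -2)
T2 scale by (-2, 3): (-10, -2) → (20, -6)
T3 scale by (-1, 3/2): (20, -6) → (-20, -9)
T4 reflect across x = 0: (-20, -9) → (20, -9)

T(p) = (20, -9)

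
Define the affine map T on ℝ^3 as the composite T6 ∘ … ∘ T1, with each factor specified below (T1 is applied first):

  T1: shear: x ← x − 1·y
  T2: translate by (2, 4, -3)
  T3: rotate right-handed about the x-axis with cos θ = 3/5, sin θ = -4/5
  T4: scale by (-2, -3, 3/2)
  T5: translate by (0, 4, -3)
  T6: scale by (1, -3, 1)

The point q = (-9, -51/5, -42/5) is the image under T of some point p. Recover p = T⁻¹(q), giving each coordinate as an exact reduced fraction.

T1 = [1 -1 0 0; 0 1 0 0; 0 0 1 0; 0 0 0 1]
T2·T1 = [1 -1 0 2; 0 1 0 4; 0 0 1 -3; 0 0 0 1]
T3·…·T1 = [1 -1 0 2; 0 3/5 4/5 0; 0 -4/5 3/5 -5; 0 0 0 1]
T4·…·T1 = [-2 2 0 -4; 0 -9/5 -12/5 0; 0 -6/5 9/10 -15/2; 0 0 0 1]
T5·…·T1 = [-2 2 0 -4; 0 -9/5 -12/5 4; 0 -6/5 9/10 -21/2; 0 0 0 1]
T6·…·T1 = [-2 2 0 -4; 0 27/5 36/5 -12; 0 -6/5 9/10 -21/2; 0 0 0 1]
det M = -27; M⁻¹ = [-1/2 1/15 -8/15 -34/5; 0 1/15 -8/15 -24/5; 0 4/45 2/5 79/15; 0 0 0 1]
M⁻¹ · (-9, -51/5, -42/5)ᵀ = (3/2, -1, 1)ᵀ

p = (3/2, -1, 1)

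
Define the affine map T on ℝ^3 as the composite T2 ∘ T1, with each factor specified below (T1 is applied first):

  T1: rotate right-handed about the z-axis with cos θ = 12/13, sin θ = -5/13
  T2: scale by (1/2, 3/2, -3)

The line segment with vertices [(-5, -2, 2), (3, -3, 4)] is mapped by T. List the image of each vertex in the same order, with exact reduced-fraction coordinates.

T1 rotate right-handed about the z-axis with cos θ = 12/13, sin θ = -5/13: (-5, -2, 2) → (-70/13, 1/13, 2); (3, -3, 4) → (21/13, -51/13, 4)
T2 scale by (1/2, 3/2, -3): (-70/13, 1/13, 2) → (-35/13, 3/26, -6); (21/13, -51/13, 4) → (21/26, -153/26, -12)

image vertices: (-35/13, 3/26, -6), (21/26, -153/26, -12)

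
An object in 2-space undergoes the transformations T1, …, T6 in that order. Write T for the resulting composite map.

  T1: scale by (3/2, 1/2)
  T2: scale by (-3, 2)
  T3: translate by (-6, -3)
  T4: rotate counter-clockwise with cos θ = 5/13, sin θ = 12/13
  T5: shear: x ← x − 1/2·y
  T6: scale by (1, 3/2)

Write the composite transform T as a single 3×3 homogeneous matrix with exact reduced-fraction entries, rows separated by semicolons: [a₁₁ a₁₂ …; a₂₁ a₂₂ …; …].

T1 = [3/2 0 0; 0 1/2 0; 0 0 1]
T2·T1 = [-9/2 0 0; 0 1 0; 0 0 1]
T3·…·T1 = [-9/2 0 -6; 0 1 -3; 0 0 1]
T4·…·T1 = [-45/26 -12/13 6/13; -54/13 5/13 -87/13; 0 0 1]
T5·…·T1 = [9/26 -29/26 99/26; -54/13 5/13 -87/13; 0 0 1]
T6·…·T1 = [9/26 -29/26 99/26; -81/13 15/26 -261/26; 0 0 1]

T = [9/26 -29/26 99/26; -81/13 15/26 -261/26; 0 0 1]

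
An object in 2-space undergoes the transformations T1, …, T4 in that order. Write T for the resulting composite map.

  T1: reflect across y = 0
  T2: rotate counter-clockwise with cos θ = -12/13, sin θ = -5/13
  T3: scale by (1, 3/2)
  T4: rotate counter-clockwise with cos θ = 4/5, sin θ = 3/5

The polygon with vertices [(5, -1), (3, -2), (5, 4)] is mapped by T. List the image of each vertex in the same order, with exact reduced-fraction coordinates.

image vertices: (-107/130, -387/65), (11/10, -24/5), (-847/130, -102/65)

T1 reflect across y = 0: (5, -1) → (5, 1); (3, -2) → (3, 2); (5, 4) → (5, -4)
T2 rotate counter-clockwise with cos θ = -12/13, sin θ = -5/13: (5, 1) → (-55/13, -37/13); (3, 2) → (-2, -3); (5, -4) → (-80/13, 23/13)
T3 scale by (1, 3/2): (-55/13, -37/13) → (-55/13, -111/26); (-2, -3) → (-2, -9/2); (-80/13, 23/13) → (-80/13, 69/26)
T4 rotate counter-clockwise with cos θ = 4/5, sin θ = 3/5: (-55/13, -111/26) → (-107/130, -387/65); (-2, -9/2) → (11/10, -24/5); (-80/13, 69/26) → (-847/130, -102/65)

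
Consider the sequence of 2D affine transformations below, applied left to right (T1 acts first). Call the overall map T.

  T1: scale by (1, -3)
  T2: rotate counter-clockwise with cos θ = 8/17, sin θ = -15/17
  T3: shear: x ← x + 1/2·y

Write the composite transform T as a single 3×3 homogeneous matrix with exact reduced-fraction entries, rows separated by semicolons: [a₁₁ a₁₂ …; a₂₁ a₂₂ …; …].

T1 = [1 0 0; 0 -3 0; 0 0 1]
T2·T1 = [8/17 -45/17 0; -15/17 -24/17 0; 0 0 1]
T3·…·T1 = [1/34 -57/17 0; -15/17 -24/17 0; 0 0 1]

T = [1/34 -57/17 0; -15/17 -24/17 0; 0 0 1]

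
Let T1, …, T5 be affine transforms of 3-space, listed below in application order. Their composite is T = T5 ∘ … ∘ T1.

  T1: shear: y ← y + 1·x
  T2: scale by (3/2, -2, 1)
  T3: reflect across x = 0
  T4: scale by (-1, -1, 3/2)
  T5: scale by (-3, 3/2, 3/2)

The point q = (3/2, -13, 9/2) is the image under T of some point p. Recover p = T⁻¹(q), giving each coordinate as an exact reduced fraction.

T1 = [1 0 0 0; 1 1 0 0; 0 0 1 0; 0 0 0 1]
T2·T1 = [3/2 0 0 0; -2 -2 0 0; 0 0 1 0; 0 0 0 1]
T3·…·T1 = [-3/2 0 0 0; -2 -2 0 0; 0 0 1 0; 0 0 0 1]
T4·…·T1 = [3/2 0 0 0; 2 2 0 0; 0 0 3/2 0; 0 0 0 1]
T5·…·T1 = [-9/2 0 0 0; 3 3 0 0; 0 0 9/4 0; 0 0 0 1]
det M = -243/8; M⁻¹ = [-2/9 0 0 0; 2/9 1/3 0 0; 0 0 4/9 0; 0 0 0 1]
M⁻¹ · (3/2, -13, 9/2)ᵀ = (-1/3, -4, 2)ᵀ

p = (-1/3, -4, 2)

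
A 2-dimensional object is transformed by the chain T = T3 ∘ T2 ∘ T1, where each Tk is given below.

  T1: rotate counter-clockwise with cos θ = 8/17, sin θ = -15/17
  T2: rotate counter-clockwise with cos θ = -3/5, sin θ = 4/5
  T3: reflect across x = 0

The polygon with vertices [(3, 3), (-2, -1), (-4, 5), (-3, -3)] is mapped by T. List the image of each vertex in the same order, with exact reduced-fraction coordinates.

image vertices: (123/85, 339/85), (-1/17, -38/17), (529/85, -128/85), (-123/85, -339/85)

T1 rotate counter-clockwise with cos θ = 8/17, sin θ = -15/17: (3, 3) → (69/17, -21/17); (-2, -1) → (-31/17, 22/17); (-4, 5) → (43/17, 100/17); (-3, -3) → (-69/17, 21/17)
T2 rotate counter-clockwise with cos θ = -3/5, sin θ = 4/5: (69/17, -21/17) → (-123/85, 339/85); (-31/17, 22/17) → (1/17, -38/17); (43/17, 100/17) → (-529/85, -128/85); (-69/17, 21/17) → (123/85, -339/85)
T3 reflect across x = 0: (-123/85, 339/85) → (123/85, 339/85); (1/17, -38/17) → (-1/17, -38/17); (-529/85, -128/85) → (529/85, -128/85); (123/85, -339/85) → (-123/85, -339/85)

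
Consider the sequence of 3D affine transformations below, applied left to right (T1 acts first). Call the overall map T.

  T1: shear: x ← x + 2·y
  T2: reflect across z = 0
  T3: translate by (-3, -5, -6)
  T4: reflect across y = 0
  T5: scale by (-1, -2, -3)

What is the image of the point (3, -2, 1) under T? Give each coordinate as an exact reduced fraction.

T1 shear: x ← x + 2·y: (3, -2, 1) → (-1, -2, 1)
T2 reflect across z = 0: (-1, -2, 1) → (-1, -2, -1)
T3 translate by (-3, -5, -6): (-1, -2, -1) → (-4, -7, -7)
T4 reflect across y = 0: (-4, -7, -7) → (-4, 7, -7)
T5 scale by (-1, -2, -3): (-4, 7, -7) → (4, -14, 21)

T(p) = (4, -14, 21)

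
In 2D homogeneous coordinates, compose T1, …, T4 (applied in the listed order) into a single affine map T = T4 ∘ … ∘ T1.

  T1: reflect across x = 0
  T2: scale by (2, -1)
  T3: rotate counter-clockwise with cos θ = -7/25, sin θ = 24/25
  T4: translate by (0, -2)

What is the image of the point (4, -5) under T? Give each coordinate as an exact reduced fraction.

T(p) = (-64/25, -277/25)

T1 reflect across x = 0: (4, -5) → (-4, -5)
T2 scale by (2, -1): (-4, -5) → (-8, 5)
T3 rotate counter-clockwise with cos θ = -7/25, sin θ = 24/25: (-8, 5) → (-64/25, -227/25)
T4 translate by (0, -2): (-64/25, -227/25) → (-64/25, -277/25)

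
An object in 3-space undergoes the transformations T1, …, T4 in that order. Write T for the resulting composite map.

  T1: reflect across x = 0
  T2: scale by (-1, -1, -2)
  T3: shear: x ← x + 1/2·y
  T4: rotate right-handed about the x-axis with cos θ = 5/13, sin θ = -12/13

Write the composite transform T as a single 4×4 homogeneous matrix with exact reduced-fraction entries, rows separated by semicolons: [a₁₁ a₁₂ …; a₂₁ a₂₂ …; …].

T = [1 -1/2 0 0; 0 -5/13 -24/13 0; 0 12/13 -10/13 0; 0 0 0 1]

T1 = [-1 0 0 0; 0 1 0 0; 0 0 1 0; 0 0 0 1]
T2·T1 = [1 0 0 0; 0 -1 0 0; 0 0 -2 0; 0 0 0 1]
T3·…·T1 = [1 -1/2 0 0; 0 -1 0 0; 0 0 -2 0; 0 0 0 1]
T4·…·T1 = [1 -1/2 0 0; 0 -5/13 -24/13 0; 0 12/13 -10/13 0; 0 0 0 1]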